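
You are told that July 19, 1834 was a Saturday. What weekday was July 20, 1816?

Count forward from the earlier date (July 20, 1816) to the later (July 19, 1834):
Day-of-year of July 20, 1816: 202.
Day-of-year of July 19, 1834: 200.
1816 has 366 days, so 366 − 202 = 164 days remain in 1816.
Full years 1817–1833: 13 common + 4 leap = 13×365 + 4×366 = 6209 days.
Total: 164 + 6209 + 200 = 6573 days.
6573 is a multiple of 7, so July 20, 1816 falls on the same weekday: Saturday.

Saturday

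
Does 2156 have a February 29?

Yes

2156 is a leap year.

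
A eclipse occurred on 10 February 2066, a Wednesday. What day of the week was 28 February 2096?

Tuesday

From February 10, 2066 to February 10, 2096: 30 years, of which 7 contain a Feb 29 — 23×365 + 7×366 = 10957 days.
Within February 2096: 28 − 10 = 18 days.
Total: 10975 days.
10975 mod 7 = 6, so 6 days after Wednesday is Tuesday.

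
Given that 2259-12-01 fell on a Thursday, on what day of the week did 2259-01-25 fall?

Tuesday

Count forward from the earlier date (January 25, 2259) to the later (December 1, 2259):
January 2259: 31 − 25 = 6 days remain.
Then 10 full months totalling 303 days.
December 1, 2259: 1 day.
Total: 6 + 303 + 1 = 310 days.
310 mod 7 = 2, so 2 days before Thursday is Tuesday.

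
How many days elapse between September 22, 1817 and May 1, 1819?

586

September 22, 1817 → September 22, 1818: 365 days.
September 1818: 30 − 22 = 8 days remain.
Then October (31), November (30), December (31), January (31), February 1819 (28), March (31), April (30): 31 + 30 + 31 + 31 + 28 + 31 + 30 = 212 days.
May 1, 1819: 1 day.
Residual: 221 days.
Total: 586 days.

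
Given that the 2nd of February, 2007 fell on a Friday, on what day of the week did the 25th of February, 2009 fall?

February 2, 2007 → February 2, 2008: 365 days.
February 2, 2008 → February 2, 2009: 366 days (2008 is a leap year).
Within February 2009: 25 − 2 = 23 days.
Total: 754 days.
754 mod 7 = 5, so 5 days after Friday is Wednesday.

Wednesday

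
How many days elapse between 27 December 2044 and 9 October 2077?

11974

Day-of-year of December 27, 2044: 362.
Day-of-year of October 9, 2077: 282.
2044 has 366 days, so 366 − 362 = 4 days remain in 2044.
Full years 2045–2076: 24 common + 8 leap = 24×365 + 8×366 = 11688 days.
Total: 4 + 11688 + 282 = 11974 days.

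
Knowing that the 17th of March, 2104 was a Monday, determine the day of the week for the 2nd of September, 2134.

Thursday

From March 17, 2104 to March 17, 2134: 30 years, of which 7 contain a Feb 29 — 23×365 + 7×366 = 10957 days.
March 2134: 31 − 17 = 14 days remain.
Then April (30), May (31), June (30), July (31), August (31): 30 + 31 + 30 + 31 + 31 = 153 days.
September 1–2, 2134: 2 days.
Residual: 169 days.
Total: 11126 days.
11126 mod 7 = 3, so 3 days after Monday is Thursday.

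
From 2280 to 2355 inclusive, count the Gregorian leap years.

Years divisible by 4: 2280, 2284, …, 2352 — 19 in all.
Of these, 2300 is divisible by 100 but not 400, so not leap.
Leap years: 19 − 1 = 18.

18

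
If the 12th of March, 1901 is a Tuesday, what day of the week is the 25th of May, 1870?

Wednesday

Count forward from the earlier date (May 25, 1870) to the later (March 12, 1901):
Day-of-year of May 25, 1870: 145.
Day-of-year of March 12, 1901: 71.
1870 has 365 days, so 365 − 145 = 220 days remain in 1870.
Full years 1871–1900: 23 common + 7 leap = 23×365 + 7×366 = 10957 days.
Total: 220 + 10957 + 71 = 11248 days.
11248 mod 7 = 6, so 6 days before Tuesday is Wednesday.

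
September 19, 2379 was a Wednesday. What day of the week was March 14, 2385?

Day-of-year of September 19, 2379: 262.
Day-of-year of March 14, 2385: 73.
2379 has 365 days, so 365 − 262 = 103 days remain in 2379.
Full years: 2380: 366; 2381: 365; 2382: 365; 2383: 365; 2384: 366. Sum = 1827.
Total: 103 + 1827 + 73 = 2003 days.
2003 mod 7 = 1, so 1 day after Wednesday is Thursday.

Thursday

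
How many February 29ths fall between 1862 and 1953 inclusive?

Years divisible by 4: 1864, 1868, …, 1952 — 23 in all.
Of these, 1900 is divisible by 100 but not 400, so not leap.
Leap years: 23 − 1 = 22.

22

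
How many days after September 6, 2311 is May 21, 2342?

From September 6, 2311 to September 6, 2341: 30 years, of which 8 contain a Feb 29 — 22×365 + 8×366 = 10958 days.
September 2341: 30 − 6 = 24 days remain.
Then October (31), November (30), December (31), January (31), February 2342 (28), March (31), April (30): 31 + 30 + 31 + 31 + 28 + 31 + 30 = 212 days.
May 1–21, 2342: 21 days.
Residual: 257 days.
Total: 11215 days.

11215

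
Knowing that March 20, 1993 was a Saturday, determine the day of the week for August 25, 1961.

Count forward from the earlier date (August 25, 1961) to the later (March 20, 1993):
Day-of-year of August 25, 1961: 237.
Day-of-year of March 20, 1993: 79.
1961 has 365 days, so 365 − 237 = 128 days remain in 1961.
Full years 1962–1992: 23 common + 8 leap = 23×365 + 8×366 = 11323 days.
Total: 128 + 11323 + 79 = 11530 days.
11530 mod 7 = 1, so 1 day before Saturday is Friday.

Friday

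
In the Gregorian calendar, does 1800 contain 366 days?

1800 is not a leap year (divisible by 100 but not 400).

No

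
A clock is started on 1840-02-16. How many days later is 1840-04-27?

February 1840: 29 − 16 = 13 days remain (1840 is a leap year, so February has 29 days).
Then March (31): 31 days.
April 1–27, 1840: 27 days.
Total: 13 + 31 + 27 = 71 days.

71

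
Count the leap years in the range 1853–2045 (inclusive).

47

Years divisible by 4: 1856, 1860, …, 2044 — 48 in all.
Of these, 1900 is divisible by 100 but not 400, so not leap.
2000 is divisible by 400, so still leap.
Leap years: 48 − 1 = 47.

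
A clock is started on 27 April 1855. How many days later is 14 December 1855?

231

April 1855: 30 − 27 = 3 days remain.
Then May (31), June (30), July (31), August (31), September (30), October (31), November (30): 31 + 30 + 31 + 31 + 30 + 31 + 30 = 214 days.
December 1–14, 1855: 14 days.
Total: 3 + 214 + 14 = 231 days.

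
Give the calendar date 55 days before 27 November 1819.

3 October 1819

Count 55 days before November 27, 1819:
October 1819: 31 − 3 = 28 days remain.
November 1–27, 1819: 27 days.
Total: 28 + 27 = 55 days.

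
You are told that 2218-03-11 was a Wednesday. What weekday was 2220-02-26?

Saturday

March 11, 2218 → March 11, 2219: 365 days.
March 2219: 31 − 11 = 20 days remain.
Then 10 full months totalling 306 days.
February 1–26, 2220: 26 days (2220 is a leap year).
Residual: 352 days.
Total: 717 days.
717 mod 7 = 3, so 3 days after Wednesday is Saturday.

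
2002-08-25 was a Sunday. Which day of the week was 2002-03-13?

Count forward from the earlier date (March 13, 2002) to the later (August 25, 2002):
March 2002: 31 − 13 = 18 days remain.
Then April (30), May (31), June (30), July (31): 30 + 31 + 30 + 31 = 122 days.
August 1–25, 2002: 25 days.
Total: 18 + 122 + 25 = 165 days.
165 mod 7 = 4, so 4 days before Sunday is Wednesday.

Wednesday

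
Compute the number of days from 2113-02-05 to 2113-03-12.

35

February 2113: 28 − 5 = 23 days remain (2113 is not a leap year, so February has 28 days).
March 1–12, 2113: 12 days.
Total: 23 + 12 = 35 days.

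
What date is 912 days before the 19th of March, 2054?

the 19th of September, 2051

Count 912 days before March 19, 2054:
September 19, 2051 → September 19, 2052: 366 days (2052 is a leap year).
September 19, 2052 → September 19, 2053: 365 days.
September 2053: 30 − 19 = 11 days remain.
Then October (31), November (30), December (31), January (31), February 2054 (28): 31 + 30 + 31 + 31 + 28 = 151 days.
March 1–19, 2054: 19 days.
Residual: 181 days.
Total: 912 days.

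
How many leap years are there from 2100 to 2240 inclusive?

34

Years divisible by 4: 2100, 2104, …, 2240 — 36 in all.
Of these, 2100, 2200 are divisible by 100 but not 400, so not leap.
Leap years: 36 − 2 = 34.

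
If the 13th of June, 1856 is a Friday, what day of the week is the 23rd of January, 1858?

Saturday

June 13, 1856 → June 13, 1857: 365 days.
June 1857: 30 − 13 = 17 days remain.
Then July (31), August (31), September (30), October (31), November (30), December (31): 31 + 31 + 30 + 31 + 30 + 31 = 184 days.
January 1–23, 1858: 23 days.
Residual: 224 days.
Total: 589 days.
589 mod 7 = 1, so 1 day after Friday is Saturday.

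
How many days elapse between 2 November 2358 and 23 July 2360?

629

November 2358: 30 − 2 = 28 days remain.
Then 19 full months totalling 578 days.
July 1–23, 2360: 23 days.
Total: 28 + 578 + 23 = 629 days.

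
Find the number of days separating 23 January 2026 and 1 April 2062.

From January 23, 2026 to January 23, 2062: 36 years, of which 9 contain a Feb 29 — 27×365 + 9×366 = 13149 days.
January 2062: 31 − 23 = 8 days remain.
Then February 2062 (28), March (31): 28 + 31 = 59 days.
April 1, 2062: 1 day.
Residual: 68 days.
Total: 13217 days.

13217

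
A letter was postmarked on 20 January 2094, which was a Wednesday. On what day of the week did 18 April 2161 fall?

From January 20, 2094 to January 20, 2161: 67 years, of which 16 contain a Feb 29 — 51×365 + 16×366 = 24471 days.
(2100 is not a leap year (divisible by 100 but not 400).)
January 2161: 31 − 20 = 11 days remain.
Then February 2161 (28), March (31): 28 + 31 = 59 days.
April 1–18, 2161: 18 days.
Residual: 88 days.
Total: 24559 days.
24559 mod 7 = 3, so 3 days after Wednesday is Saturday.

Saturday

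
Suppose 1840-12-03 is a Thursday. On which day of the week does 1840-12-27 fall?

Sunday

Within December 1840: 27 − 3 = 24 days.
24 mod 7 = 3, so 3 days after Thursday is Sunday.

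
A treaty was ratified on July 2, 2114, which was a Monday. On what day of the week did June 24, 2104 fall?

Tuesday

Count forward from the earlier date (June 24, 2104) to the later (July 2, 2114):
Day-of-year of June 24, 2104: 176.
Day-of-year of July 2, 2114: 183.
2104 has 366 days, so 366 − 176 = 190 days remain in 2104.
Full years 2105–2113: 7 common + 2 leap = 7×365 + 2×366 = 3287 days.
Total: 190 + 3287 + 183 = 3660 days.
3660 mod 7 = 6, so 6 days before Monday is Tuesday.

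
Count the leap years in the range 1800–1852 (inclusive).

13

Years divisible by 4: 1800, 1804, …, 1852 — 14 in all.
Of these, 1800 is divisible by 100 but not 400, so not leap.
Leap years: 14 − 1 = 13.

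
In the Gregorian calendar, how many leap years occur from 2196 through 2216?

5

Years divisible by 4 in [2196, 2216]: 2196, 2200, 2204, 2208, 2212, 2216.
Of these, 2200 is divisible by 100 but not 400, so not leap.
Leap years: 6 − 1 = 5.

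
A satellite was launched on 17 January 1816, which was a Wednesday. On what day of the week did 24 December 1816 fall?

January 1816: 31 − 17 = 14 days remain.
Then 10 full months totalling 304 days.
December 1–24, 1816: 24 days.
Total: 14 + 304 + 24 = 342 days.
342 mod 7 = 6, so 6 days after Wednesday is Tuesday.

Tuesday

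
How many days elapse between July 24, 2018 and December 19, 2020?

879

July 24, 2018 → July 24, 2019: 365 days.
July 24, 2019 → July 24, 2020: 366 days (2020 is a leap year).
July 2020: 31 − 24 = 7 days remain.
Then August (31), September (30), October (31), November (30): 31 + 30 + 31 + 30 = 122 days.
December 1–19, 2020: 19 days.
Residual: 148 days.
Total: 879 days.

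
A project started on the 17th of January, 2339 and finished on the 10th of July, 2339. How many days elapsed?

January 2339: 31 − 17 = 14 days remain.
Then February 2339 (28), March (31), April (30), May (31), June (30): 28 + 31 + 30 + 31 + 30 = 150 days.
July 1–10, 2339: 10 days.
Total: 14 + 150 + 10 = 174 days.

174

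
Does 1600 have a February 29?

1600 is a leap year (divisible by 400).

Yes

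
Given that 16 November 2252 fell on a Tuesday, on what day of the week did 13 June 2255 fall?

Day-of-year of November 16, 2252: 321.
Day-of-year of June 13, 2255: 164.
2252 has 366 days, so 366 − 321 = 45 days remain in 2252.
Full years: 2253: 365; 2254: 365. Sum = 730.
Total: 45 + 730 + 164 = 939 days.
939 mod 7 = 1, so 1 day after Tuesday is Wednesday.

Wednesday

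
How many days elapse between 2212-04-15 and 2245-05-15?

From April 15, 2212 to April 15, 2245: 33 years, of which 8 contain a Feb 29 — 25×365 + 8×366 = 12053 days.
April 2245: 30 − 15 = 15 days remain.
May 1–15, 2245: 15 days.
Residual: 30 days.
Total: 12083 days.

12083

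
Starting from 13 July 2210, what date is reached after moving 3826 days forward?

2 January 2221

Count 3826 days after July 13, 2210:
Day-of-year of July 13, 2210: 194.
Day-of-year of January 2, 2221: 2.
2210 has 365 days, so 365 − 194 = 171 days remain in 2210.
Full years 2211–2220: 7 common + 3 leap = 7×365 + 3×366 = 3653 days.
Total: 171 + 3653 + 2 = 3826 days.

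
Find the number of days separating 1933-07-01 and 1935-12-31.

July 1933: 31 − 1 = 30 days remain.
Then 28 full months totalling 852 days.
December 1–31, 1935: 31 days.
Total: 30 + 852 + 31 = 913 days.

913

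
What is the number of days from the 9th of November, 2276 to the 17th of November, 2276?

Within November 2276: 17 − 9 = 8 days.

8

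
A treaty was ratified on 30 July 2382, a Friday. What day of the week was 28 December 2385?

Saturday

Day-of-year of July 30, 2382: 211.
Day-of-year of December 28, 2385: 362.
2382 has 365 days, so 365 − 211 = 154 days remain in 2382.
Full years: 2383: 365; 2384: 366. Sum = 731.
Total: 154 + 731 + 362 = 1247 days.
1247 mod 7 = 1, so 1 day after Friday is Saturday.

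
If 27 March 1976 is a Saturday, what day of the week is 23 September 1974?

Monday

Count forward from the earlier date (September 23, 1974) to the later (March 27, 1976):
Day-of-year of September 23, 1974: 266.
Day-of-year of March 27, 1976: 87.
1974 has 365 days, so 365 − 266 = 99 days remain in 1974.
Full years: 1975: 365. Sum = 365.
Total: 99 + 365 + 87 = 551 days.
551 mod 7 = 5, so 5 days before Saturday is Monday.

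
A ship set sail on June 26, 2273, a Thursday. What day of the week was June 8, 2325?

Day-of-year of June 26, 2273: 177.
Day-of-year of June 8, 2325: 159.
2273 has 365 days, so 365 − 177 = 188 days remain in 2273.
Full years 2274–2324: 39 common + 12 leap = 39×365 + 12×366 = 18627 days.
Total: 188 + 18627 + 159 = 18974 days.
18974 mod 7 = 4, so 4 days after Thursday is Monday.

Monday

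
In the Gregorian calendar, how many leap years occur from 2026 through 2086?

15

Years divisible by 4: 2028, 2032, …, 2084 — 15 in all.
No century exceptions apply. Count: 15.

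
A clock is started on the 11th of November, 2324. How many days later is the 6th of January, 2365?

From November 11, 2324 to November 11, 2364: 40 years, of which 10 contain a Feb 29 — 30×365 + 10×366 = 14610 days.
November 2364: 30 − 11 = 19 days remain.
Then December (31): 31 days.
January 1–6, 2365: 6 days.
Residual: 56 days.
Total: 14666 days.

14666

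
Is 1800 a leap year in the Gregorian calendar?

No

1800 is not a leap year (divisible by 100 but not 400).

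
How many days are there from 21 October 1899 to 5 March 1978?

28624

Day-of-year of October 21, 1899: 294.
Day-of-year of March 5, 1978: 64.
1899 has 365 days, so 365 − 294 = 71 days remain in 1899.
Full years 1900–1977: 59 common + 19 leap = 59×365 + 19×366 = 28489 days.
Total: 71 + 28489 + 64 = 28624 days.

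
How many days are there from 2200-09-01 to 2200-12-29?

September 2200: 30 − 1 = 29 days remain.
Then October (31), November (30): 31 + 30 = 61 days.
December 1–29, 2200: 29 days.
Total: 29 + 61 + 29 = 119 days.

119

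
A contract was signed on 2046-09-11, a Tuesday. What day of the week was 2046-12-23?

September 2046: 30 − 11 = 19 days remain.
Then October (31), November (30): 31 + 30 = 61 days.
December 1–23, 2046: 23 days.
Total: 19 + 61 + 23 = 103 days.
103 mod 7 = 5, so 5 days after Tuesday is Sunday.

Sunday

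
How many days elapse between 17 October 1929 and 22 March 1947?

Day-of-year of October 17, 1929: 290.
Day-of-year of March 22, 1947: 81.
1929 has 365 days, so 365 − 290 = 75 days remain in 1929.
Full years 1930–1946: 13 common + 4 leap = 13×365 + 4×366 = 6209 days.
Total: 75 + 6209 + 81 = 6365 days.

6365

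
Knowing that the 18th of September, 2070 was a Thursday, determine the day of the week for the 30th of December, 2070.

Tuesday

September 2070: 30 − 18 = 12 days remain.
Then October (31), November (30): 31 + 30 = 61 days.
December 1–30, 2070: 30 days.
Total: 12 + 61 + 30 = 103 days.
103 mod 7 = 5, so 5 days after Thursday is Tuesday.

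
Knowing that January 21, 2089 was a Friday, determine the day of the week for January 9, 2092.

January 21, 2089 → January 21, 2090: 365 days.
January 21, 2090 → January 21, 2091: 365 days.
January 2091: 31 − 21 = 10 days remain.
Then 11 full months totalling 334 days.
January 1–9, 2092: 9 days.
Residual: 353 days.
Total: 1083 days.
1083 mod 7 = 5, so 5 days after Friday is Wednesday.

Wednesday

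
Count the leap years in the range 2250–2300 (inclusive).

Years divisible by 4: 2252, 2256, …, 2300 — 13 in all.
Of these, 2300 is divisible by 100 but not 400, so not leap.
Leap years: 13 − 1 = 12.

12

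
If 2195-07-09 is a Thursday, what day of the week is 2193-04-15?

Monday

Count forward from the earlier date (April 15, 2193) to the later (July 9, 2195):
April 15, 2193 → April 15, 2194: 365 days.
April 15, 2194 → April 15, 2195: 365 days.
April 2195: 30 − 15 = 15 days remain.
Then May (31), June (30): 31 + 30 = 61 days.
July 1–9, 2195: 9 days.
Residual: 85 days.
Total: 815 days.
815 mod 7 = 3, so 3 days before Thursday is Monday.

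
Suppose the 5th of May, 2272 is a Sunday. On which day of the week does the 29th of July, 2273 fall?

Day-of-year of May 5, 2272: 126.
Day-of-year of July 29, 2273: 210.
2272 has 366 days, so 366 − 126 = 240 days remain in 2272.
Total: 240 + 210 = 450 days.
450 mod 7 = 2, so 2 days after Sunday is Tuesday.

Tuesday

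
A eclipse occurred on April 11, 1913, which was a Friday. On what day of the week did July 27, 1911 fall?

Count forward from the earlier date (July 27, 1911) to the later (April 11, 1913):
July 27, 1911 → July 27, 1912: 366 days (1912 is a leap year).
July 1912: 31 − 27 = 4 days remain.
Then August (31), September (30), October (31), November (30), December (31), January (31), February 1913 (28), March (31): 31 + 30 + 31 + 30 + 31 + 31 + 28 + 31 = 243 days.
April 1–11, 1913: 11 days.
Residual: 258 days.
Total: 624 days.
624 mod 7 = 1, so 1 day before Friday is Thursday.

Thursday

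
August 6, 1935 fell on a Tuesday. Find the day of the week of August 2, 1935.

Friday

Count forward from the earlier date (August 2, 1935) to the later (August 6, 1935):
Within August 1935: 6 − 2 = 4 days.
4 mod 7 = 4, so 4 days before Tuesday is Friday.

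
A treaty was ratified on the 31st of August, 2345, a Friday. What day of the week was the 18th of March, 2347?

Tuesday

August 2345: 31 − 31 = 0 days remain.
Then 18 full months totalling 546 days.
March 1–18, 2347: 18 days.
Total: 0 + 546 + 18 = 564 days.
564 mod 7 = 4, so 4 days after Friday is Tuesday.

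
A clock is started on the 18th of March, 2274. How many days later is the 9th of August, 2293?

Day-of-year of March 18, 2274: 77.
Day-of-year of August 9, 2293: 221.
2274 has 365 days, so 365 − 77 = 288 days remain in 2274.
Full years 2275–2292: 13 common + 5 leap = 13×365 + 5×366 = 6575 days.
Total: 288 + 6575 + 221 = 7084 days.

7084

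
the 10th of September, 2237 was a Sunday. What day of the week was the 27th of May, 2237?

Saturday

Count forward from the earlier date (May 27, 2237) to the later (September 10, 2237):
May 2237: 31 − 27 = 4 days remain.
Then June (30), July (31), August (31): 30 + 31 + 31 = 92 days.
September 1–10, 2237: 10 days.
Total: 4 + 92 + 10 = 106 days.
106 mod 7 = 1, so 1 day before Sunday is Saturday.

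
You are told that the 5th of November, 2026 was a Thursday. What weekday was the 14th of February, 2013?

Count forward from the earlier date (February 14, 2013) to the later (November 5, 2026):
Day-of-year of February 14, 2013: 45.
Day-of-year of November 5, 2026: 309.
2013 has 365 days, so 365 − 45 = 320 days remain in 2013.
Full years 2014–2025: 9 common + 3 leap = 9×365 + 3×366 = 4383 days.
Total: 320 + 4383 + 309 = 5012 days.
5012 is a multiple of 7, so the 14th of February, 2013 falls on the same weekday: Thursday.

Thursday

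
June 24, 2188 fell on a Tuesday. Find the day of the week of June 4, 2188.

Wednesday

Count forward from the earlier date (June 4, 2188) to the later (June 24, 2188):
Within June 2188: 24 − 4 = 20 days.
20 mod 7 = 6, so 6 days before Tuesday is Wednesday.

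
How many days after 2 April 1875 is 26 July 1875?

April 1875: 30 − 2 = 28 days remain.
Then May (31), June (30): 31 + 30 = 61 days.
July 1–26, 1875: 26 days.
Total: 28 + 61 + 26 = 115 days.

115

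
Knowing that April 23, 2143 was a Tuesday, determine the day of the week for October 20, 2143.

Sunday

April 2143: 30 − 23 = 7 days remain.
Then May (31), June (30), July (31), August (31), September (30): 31 + 30 + 31 + 31 + 30 = 153 days.
October 1–20, 2143: 20 days.
Total: 7 + 153 + 20 = 180 days.
180 mod 7 = 5, so 5 days after Tuesday is Sunday.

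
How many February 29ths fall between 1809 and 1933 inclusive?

Years divisible by 4: 1812, 1816, …, 1932 — 31 in all.
Of these, 1900 is divisible by 100 but not 400, so not leap.
Leap years: 31 − 1 = 30.

30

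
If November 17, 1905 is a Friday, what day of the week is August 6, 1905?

Count forward from the earlier date (August 6, 1905) to the later (November 17, 1905):
August 1905: 31 − 6 = 25 days remain.
Then September (30), October (31): 30 + 31 = 61 days.
November 1–17, 1905: 17 days.
Total: 25 + 61 + 17 = 103 days.
103 mod 7 = 5, so 5 days before Friday is Sunday.

Sunday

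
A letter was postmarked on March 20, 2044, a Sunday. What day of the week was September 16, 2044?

Friday

March 2044: 31 − 20 = 11 days remain.
Then April (30), May (31), June (30), July (31), August (31): 30 + 31 + 30 + 31 + 31 = 153 days.
September 1–16, 2044: 16 days.
Total: 11 + 153 + 16 = 180 days.
180 mod 7 = 5, so 5 days after Sunday is Friday.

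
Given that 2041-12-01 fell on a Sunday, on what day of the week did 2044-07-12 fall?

December 1, 2041 → December 1, 2042: 365 days.
December 1, 2042 → December 1, 2043: 365 days.
December 2043: 31 − 1 = 30 days remain.
Then January (31), February 2044 (29), March (31), April (30), May (31), June (30): 31 + 29 + 31 + 30 + 31 + 30 = 182 days.
July 1–12, 2044: 12 days.
Residual: 224 days.
Total: 954 days.
954 mod 7 = 2, so 2 days after Sunday is Tuesday.

Tuesday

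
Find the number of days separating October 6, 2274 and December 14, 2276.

October 6, 2274 → October 6, 2275: 365 days.
October 6, 2275 → October 6, 2276: 366 days (2276 is a leap year).
October 2276: 31 − 6 = 25 days remain.
Then November (30): 30 days.
December 1–14, 2276: 14 days.
Residual: 69 days.
Total: 800 days.

800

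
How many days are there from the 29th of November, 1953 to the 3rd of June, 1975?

7856

From November 29, 1953 to November 29, 1974: 21 years, of which 5 contain a Feb 29 — 16×365 + 5×366 = 7670 days.
November 1974: 30 − 29 = 1 day remains.
Then December (31), January (31), February 1975 (28), March (31), April (30), May (31): 31 + 31 + 28 + 31 + 30 + 31 = 182 days.
June 1–3, 1975: 3 days.
Residual: 186 days.
Total: 7856 days.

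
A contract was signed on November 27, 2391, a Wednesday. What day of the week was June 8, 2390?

Friday

Count forward from the earlier date (June 8, 2390) to the later (November 27, 2391):
Day-of-year of June 8, 2390: 159.
Day-of-year of November 27, 2391: 331.
2390 has 365 days, so 365 − 159 = 206 days remain in 2390.
Total: 206 + 331 = 537 days.
537 mod 7 = 5, so 5 days before Wednesday is Friday.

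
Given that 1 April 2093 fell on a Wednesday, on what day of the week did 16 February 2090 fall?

Count forward from the earlier date (February 16, 2090) to the later (April 1, 2093):
February 16, 2090 → February 16, 2091: 365 days.
February 16, 2091 → February 16, 2092: 365 days.
February 16, 2092 → February 16, 2093: 366 days (2092 is a leap year).
February 2093: 28 − 16 = 12 days remain (2093 is not a leap year, so February has 28 days).
Then March (31): 31 days.
April 1, 2093: 1 day.
Residual: 44 days.
Total: 1140 days.
1140 mod 7 = 6, so 6 days before Wednesday is Thursday.

Thursday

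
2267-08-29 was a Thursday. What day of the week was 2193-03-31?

Sunday

Count forward from the earlier date (March 31, 2193) to the later (August 29, 2267):
From March 31, 2193 to March 31, 2267: 74 years, of which 17 contain a Feb 29 — 57×365 + 17×366 = 27027 days.
(2200 is not a leap year (divisible by 100 but not 400).)
March 2267: 31 − 31 = 0 days remain.
Then April (30), May (31), June (30), July (31): 30 + 31 + 30 + 31 = 122 days.
August 1–29, 2267: 29 days.
Residual: 151 days.
Total: 27178 days.
27178 mod 7 = 4, so 4 days before Thursday is Sunday.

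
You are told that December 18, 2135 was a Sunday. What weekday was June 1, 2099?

Monday

Count forward from the earlier date (June 1, 2099) to the later (December 18, 2135):
From June 1, 2099 to June 1, 2135: 36 years, of which 8 contain a Feb 29 — 28×365 + 8×366 = 13148 days.
(2100 is not a leap year (divisible by 100 but not 400).)
June 2135: 30 − 1 = 29 days remain.
Then July (31), August (31), September (30), October (31), November (30): 31 + 31 + 30 + 31 + 30 = 153 days.
December 1–18, 2135: 18 days.
Residual: 200 days.
Total: 13348 days.
13348 mod 7 = 6, so 6 days before Sunday is Monday.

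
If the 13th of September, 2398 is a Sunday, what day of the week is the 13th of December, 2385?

Friday

Count forward from the earlier date (December 13, 2385) to the later (September 13, 2398):
From December 13, 2385 to December 13, 2397: 12 years, of which 3 contain a Feb 29 — 9×365 + 3×366 = 4383 days.
December 2397: 31 − 13 = 18 days remain.
Then January (31), February 2398 (28), March (31), April (30), May (31), June (30), July (31), August (31): 31 + 28 + 31 + 30 + 31 + 30 + 31 + 31 = 243 days.
September 1–13, 2398: 13 days.
Residual: 274 days.
Total: 4657 days.
4657 mod 7 = 2, so 2 days before Sunday is Friday.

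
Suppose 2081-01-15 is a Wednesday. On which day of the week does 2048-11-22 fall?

Count forward from the earlier date (November 22, 2048) to the later (January 15, 2081):
Day-of-year of November 22, 2048: 327.
Day-of-year of January 15, 2081: 15.
2048 has 366 days, so 366 − 327 = 39 days remain in 2048.
Full years 2049–2080: 24 common + 8 leap = 24×365 + 8×366 = 11688 days.
Total: 39 + 11688 + 15 = 11742 days.
11742 mod 7 = 3, so 3 days before Wednesday is Sunday.

Sunday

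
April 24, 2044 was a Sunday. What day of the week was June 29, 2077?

Day-of-year of April 24, 2044: 115.
Day-of-year of June 29, 2077: 180.
2044 has 366 days, so 366 − 115 = 251 days remain in 2044.
Full years 2045–2076: 24 common + 8 leap = 24×365 + 8×366 = 11688 days.
Total: 251 + 11688 + 180 = 12119 days.
12119 mod 7 = 2, so 2 days after Sunday is Tuesday.

Tuesday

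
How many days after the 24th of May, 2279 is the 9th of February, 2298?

From May 24, 2279 to May 24, 2297: 18 years, of which 5 contain a Feb 29 — 13×365 + 5×366 = 6575 days.
May 2297: 31 − 24 = 7 days remain.
Then June (30), July (31), August (31), September (30), October (31), November (30), December (31), January (31): 30 + 31 + 31 + 30 + 31 + 30 + 31 + 31 = 245 days.
February 1–9, 2298: 9 days (2298 is not a leap year).
Residual: 261 days.
Total: 6836 days.

6836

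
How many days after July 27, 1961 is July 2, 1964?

1071

July 27, 1961 → July 27, 1962: 365 days.
July 27, 1962 → July 27, 1963: 365 days.
July 1963: 31 − 27 = 4 days remain.
Then 11 full months totalling 335 days.
July 1–2, 1964: 2 days.
Residual: 341 days.
Total: 1071 days.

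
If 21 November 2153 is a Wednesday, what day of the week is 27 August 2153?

Count forward from the earlier date (August 27, 2153) to the later (November 21, 2153):
August 2153: 31 − 27 = 4 days remain.
Then September (30), October (31): 30 + 31 = 61 days.
November 1–21, 2153: 21 days.
Total: 4 + 61 + 21 = 86 days.
86 mod 7 = 2, so 2 days before Wednesday is Monday.

Monday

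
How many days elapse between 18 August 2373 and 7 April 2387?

4980

Day-of-year of August 18, 2373: 230.
Day-of-year of April 7, 2387: 97.
2373 has 365 days, so 365 − 230 = 135 days remain in 2373.
Full years 2374–2386: 10 common + 3 leap = 10×365 + 3×366 = 4748 days.
Total: 135 + 4748 + 97 = 4980 days.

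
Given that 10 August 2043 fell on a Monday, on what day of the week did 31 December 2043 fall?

August 2043: 31 − 10 = 21 days remain.
Then September (30), October (31), November (30): 30 + 31 + 30 = 91 days.
December 1–31, 2043: 31 days.
Total: 21 + 91 + 31 = 143 days.
143 mod 7 = 3, so 3 days after Monday is Thursday.

Thursday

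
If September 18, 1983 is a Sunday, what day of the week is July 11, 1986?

Friday

Day-of-year of September 18, 1983: 261.
Day-of-year of July 11, 1986: 192.
1983 has 365 days, so 365 − 261 = 104 days remain in 1983.
Full years: 1984: 366; 1985: 365. Sum = 731.
Total: 104 + 731 + 192 = 1027 days.
1027 mod 7 = 5, so 5 days after Sunday is Friday.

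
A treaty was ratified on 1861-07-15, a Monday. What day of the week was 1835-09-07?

Monday

Count forward from the earlier date (September 7, 1835) to the later (July 15, 1861):
From September 7, 1835 to September 7, 1860: 25 years, of which 7 contain a Feb 29 — 18×365 + 7×366 = 9132 days.
September 1860: 30 − 7 = 23 days remain.
Then 9 full months totalling 273 days.
July 1–15, 1861: 15 days.
Residual: 311 days.
Total: 9443 days.
9443 is a multiple of 7, so 1835-09-07 falls on the same weekday: Monday.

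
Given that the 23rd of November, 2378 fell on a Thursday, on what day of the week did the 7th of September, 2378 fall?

Thursday

Count forward from the earlier date (September 7, 2378) to the later (November 23, 2378):
September 2378: 30 − 7 = 23 days remain.
Then October (31): 31 days.
November 1–23, 2378: 23 days.
Total: 23 + 31 + 23 = 77 days.
77 is a multiple of 7, so the 7th of September, 2378 falls on the same weekday: Thursday.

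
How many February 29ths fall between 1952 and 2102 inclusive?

37

Years divisible by 4: 1952, 1956, …, 2100 — 38 in all.
Of these, 2100 is divisible by 100 but not 400, so not leap.
2000 is divisible by 400, so still leap.
Leap years: 38 − 1 = 37.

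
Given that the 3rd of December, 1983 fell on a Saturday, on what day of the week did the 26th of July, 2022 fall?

Tuesday

From December 3, 1983 to December 3, 2021: 38 years, of which 10 contain a Feb 29 — 28×365 + 10×366 = 13880 days.
(2000 is a leap year (divisible by 400).)
December 2021: 31 − 3 = 28 days remain.
Then January (31), February 2022 (28), March (31), April (30), May (31), June (30): 31 + 28 + 31 + 30 + 31 + 30 = 181 days.
July 1–26, 2022: 26 days.
Residual: 235 days.
Total: 14115 days.
14115 mod 7 = 3, so 3 days after Saturday is Tuesday.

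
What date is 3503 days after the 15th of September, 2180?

the 19th of April, 2190

Count 3503 days after September 15, 2180:
Day-of-year of September 15, 2180: 259.
Day-of-year of April 19, 2190: 109.
2180 has 366 days, so 366 − 259 = 107 days remain in 2180.
Full years 2181–2189: 7 common + 2 leap = 7×365 + 2×366 = 3287 days.
Total: 107 + 3287 + 109 = 3503 days.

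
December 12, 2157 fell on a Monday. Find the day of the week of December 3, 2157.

Count forward from the earlier date (December 3, 2157) to the later (December 12, 2157):
Within December 2157: 12 − 3 = 9 days.
9 mod 7 = 2, so 2 days before Monday is Saturday.

Saturday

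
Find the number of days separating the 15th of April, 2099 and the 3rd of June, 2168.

25251

From April 15, 2099 to April 15, 2168: 69 years, of which 17 contain a Feb 29 — 52×365 + 17×366 = 25202 days.
(2100 is not a leap year (divisible by 100 but not 400).)
April 2168: 30 − 15 = 15 days remain.
Then May (31): 31 days.
June 1–3, 2168: 3 days.
Residual: 49 days.
Total: 25251 days.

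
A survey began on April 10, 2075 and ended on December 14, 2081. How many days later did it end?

2440

April 10, 2075 → April 10, 2076: 366 days (2076 is a leap year).
April 10, 2076 → April 10, 2077: 365 days.
April 10, 2077 → April 10, 2078: 365 days.
April 10, 2078 → April 10, 2079: 365 days.
April 10, 2079 → April 10, 2080: 366 days (2080 is a leap year).
April 10, 2080 → April 10, 2081: 365 days.
April 2081: 30 − 10 = 20 days remain.
Then May (31), June (30), July (31), August (31), September (30), October (31), November (30): 31 + 30 + 31 + 31 + 30 + 31 + 30 = 214 days.
December 1–14, 2081: 14 days.
Residual: 248 days.
Total: 2440 days.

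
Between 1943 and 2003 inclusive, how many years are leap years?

15

Years divisible by 4: 1944, 1948, …, 2000 — 15 in all.
2000 is divisible by 400, so still leap.
No century exceptions apply. Count: 15.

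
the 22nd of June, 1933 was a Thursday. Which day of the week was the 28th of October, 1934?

Sunday

Day-of-year of June 22, 1933: 173.
Day-of-year of October 28, 1934: 301.
1933 has 365 days, so 365 − 173 = 192 days remain in 1933.
Total: 192 + 301 = 493 days.
493 mod 7 = 3, so 3 days after Thursday is Sunday.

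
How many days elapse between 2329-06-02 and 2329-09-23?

113

June 2329: 30 − 2 = 28 days remain.
Then July (31), August (31): 31 + 31 = 62 days.
September 1–23, 2329: 23 days.
Total: 28 + 62 + 23 = 113 days.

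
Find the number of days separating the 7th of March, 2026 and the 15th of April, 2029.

March 7, 2026 → March 7, 2027: 365 days.
March 7, 2027 → March 7, 2028: 366 days (2028 is a leap year).
March 7, 2028 → March 7, 2029: 365 days.
March 2029: 31 − 7 = 24 days remain.
April 1–15, 2029: 15 days.
Residual: 39 days.
Total: 1135 days.

1135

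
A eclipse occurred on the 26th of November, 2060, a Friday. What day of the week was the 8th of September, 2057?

Count forward from the earlier date (September 8, 2057) to the later (November 26, 2060):
Day-of-year of September 8, 2057: 251.
Day-of-year of November 26, 2060: 331.
2057 has 365 days, so 365 − 251 = 114 days remain in 2057.
Full years: 2058: 365; 2059: 365. Sum = 730.
Total: 114 + 730 + 331 = 1175 days.
1175 mod 7 = 6, so 6 days before Friday is Saturday.

Saturday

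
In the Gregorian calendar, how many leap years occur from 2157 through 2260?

Years divisible by 4: 2160, 2164, …, 2260 — 26 in all.
Of these, 2200 is divisible by 100 but not 400, so not leap.
Leap years: 26 − 1 = 25.

25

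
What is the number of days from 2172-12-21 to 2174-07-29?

December 21, 2172 → December 21, 2173: 365 days.
December 2173: 31 − 21 = 10 days remain.
Then January (31), February 2174 (28), March (31), April (30), May (31), June (30): 31 + 28 + 31 + 30 + 31 + 30 = 181 days.
July 1–29, 2174: 29 days.
Residual: 220 days.
Total: 585 days.

585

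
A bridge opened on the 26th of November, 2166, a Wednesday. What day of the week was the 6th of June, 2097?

Count forward from the earlier date (June 6, 2097) to the later (November 26, 2166):
From June 6, 2097 to June 6, 2166: 69 years, of which 16 contain a Feb 29 — 53×365 + 16×366 = 25201 days.
(2100 is not a leap year (divisible by 100 but not 400).)
June 2166: 30 − 6 = 24 days remain.
Then July (31), August (31), September (30), October (31): 31 + 31 + 30 + 31 = 123 days.
November 1–26, 2166: 26 days.
Residual: 173 days.
Total: 25374 days.
25374 mod 7 = 6, so 6 days before Wednesday is Thursday.

Thursday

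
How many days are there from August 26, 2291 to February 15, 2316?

From August 26, 2291 to August 26, 2315: 24 years, of which 5 contain a Feb 29 — 19×365 + 5×366 = 8765 days.
(2300 is not a leap year (divisible by 100 but not 400).)
August 2315: 31 − 26 = 5 days remain.
Then September (30), October (31), November (30), December (31), January (31): 30 + 31 + 30 + 31 + 31 = 153 days.
February 1–15, 2316: 15 days (2316 is a leap year).
Residual: 173 days.
Total: 8938 days.

8938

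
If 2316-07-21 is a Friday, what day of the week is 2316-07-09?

Count forward from the earlier date (July 9, 2316) to the later (July 21, 2316):
Within July 2316: 21 − 9 = 12 days.
12 mod 7 = 5, so 5 days before Friday is Sunday.

Sunday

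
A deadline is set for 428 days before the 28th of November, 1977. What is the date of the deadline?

the 26th of September, 1976

Count 428 days before November 28, 1977:
September 26, 1976 → September 26, 1977: 365 days.
September 1977: 30 − 26 = 4 days remain.
Then October (31): 31 days.
November 1–28, 1977: 28 days.
Residual: 63 days.
Total: 428 days.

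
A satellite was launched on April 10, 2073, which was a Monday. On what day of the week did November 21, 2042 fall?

Count forward from the earlier date (November 21, 2042) to the later (April 10, 2073):
Day-of-year of November 21, 2042: 325.
Day-of-year of April 10, 2073: 100.
2042 has 365 days, so 365 − 325 = 40 days remain in 2042.
Full years 2043–2072: 22 common + 8 leap = 22×365 + 8×366 = 10958 days.
Total: 40 + 10958 + 100 = 11098 days.
11098 mod 7 = 3, so 3 days before Monday is Friday.

Friday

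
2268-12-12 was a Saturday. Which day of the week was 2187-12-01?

Saturday

Count forward from the earlier date (December 1, 2187) to the later (December 12, 2268):
From December 1, 2187 to December 1, 2268: 81 years, of which 20 contain a Feb 29 — 61×365 + 20×366 = 29585 days.
(2200 is not a leap year (divisible by 100 but not 400).)
Within December 2268: 12 − 1 = 11 days.
Total: 29596 days.
29596 is a multiple of 7, so 2187-12-01 falls on the same weekday: Saturday.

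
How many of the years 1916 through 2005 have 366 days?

23

Years divisible by 4: 1916, 1920, …, 2004 — 23 in all.
2000 is divisible by 400, so still leap.
No century exceptions apply. Count: 23.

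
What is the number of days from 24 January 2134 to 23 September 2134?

242

January 2134: 31 − 24 = 7 days remain.
Then February 2134 (28), March (31), April (30), May (31), June (30), July (31), August (31): 28 + 31 + 30 + 31 + 30 + 31 + 31 = 212 days.
September 1–23, 2134: 23 days.
Total: 7 + 212 + 23 = 242 days.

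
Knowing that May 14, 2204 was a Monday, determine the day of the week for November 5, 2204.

Monday

May 2204: 31 − 14 = 17 days remain.
Then June (30), July (31), August (31), September (30), October (31): 30 + 31 + 31 + 30 + 31 = 153 days.
November 1–5, 2204: 5 days.
Total: 17 + 153 + 5 = 175 days.
175 is a multiple of 7, so November 5, 2204 falls on the same weekday: Monday.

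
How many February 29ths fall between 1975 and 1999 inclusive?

Years divisible by 4 in [1975, 1999]: 1976, 1980, 1984, 1988, 1992, 1996.
No century exceptions apply. Count: 6.

6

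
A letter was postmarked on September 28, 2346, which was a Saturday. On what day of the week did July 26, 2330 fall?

Count forward from the earlier date (July 26, 2330) to the later (September 28, 2346):
From July 26, 2330 to July 26, 2346: 16 years, of which 4 contain a Feb 29 — 12×365 + 4×366 = 5844 days.
July 2346: 31 − 26 = 5 days remain.
Then August (31): 31 days.
September 1–28, 2346: 28 days.
Residual: 64 days.
Total: 5908 days.
5908 is a multiple of 7, so July 26, 2330 falls on the same weekday: Saturday.

Saturday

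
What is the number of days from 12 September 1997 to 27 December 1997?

September 1997: 30 − 12 = 18 days remain.
Then October (31), November (30): 31 + 30 = 61 days.
December 1–27, 1997: 27 days.
Total: 18 + 61 + 27 = 106 days.

106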